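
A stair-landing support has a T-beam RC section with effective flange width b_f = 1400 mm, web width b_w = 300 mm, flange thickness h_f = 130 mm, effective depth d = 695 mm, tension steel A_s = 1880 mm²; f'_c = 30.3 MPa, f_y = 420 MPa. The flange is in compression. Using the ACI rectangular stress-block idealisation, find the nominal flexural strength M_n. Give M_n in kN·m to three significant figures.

M_n ≈ 540 kN·m

Tension: T = A_s f_y = 1880 × 420 = 789600 N.
Try a within the flange: a = T/(0.85 f'_c b_f) = 789600/(0.85 × 30.3 × 1400) = 21.90 mm.
Since a = 21.90 ≤ h_f = 130 mm, the stress block lies entirely in the flange; analyse as a rectangular beam of width b_f.
M_n = T(d − a/2) = 789600 × (695 − 10.95) = 540.13 × 10⁶ N·mm.
M_n = 540.13 kN·m.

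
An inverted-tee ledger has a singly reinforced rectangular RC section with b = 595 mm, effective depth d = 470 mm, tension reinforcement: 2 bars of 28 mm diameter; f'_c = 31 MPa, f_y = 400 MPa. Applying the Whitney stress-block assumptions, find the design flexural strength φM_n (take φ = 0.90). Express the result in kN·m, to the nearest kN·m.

φM_n ≈ 201 kN·m

A_s = 2 × 616 = 1232 mm².
T = A_s f_y = 1232 × 400 = 492800 N = 492.8 kN.
From C = T: a = T/(0.85 f'_c b) = 492800/(0.85 × 31 × 595) = 31.43 mm.
M_n = T(d − a/2) = 492.8 kN × (470 − 15.715) mm = 223.87 kN·m.
φM_n = 0.90 × 223.87 = 201.48 kN·m.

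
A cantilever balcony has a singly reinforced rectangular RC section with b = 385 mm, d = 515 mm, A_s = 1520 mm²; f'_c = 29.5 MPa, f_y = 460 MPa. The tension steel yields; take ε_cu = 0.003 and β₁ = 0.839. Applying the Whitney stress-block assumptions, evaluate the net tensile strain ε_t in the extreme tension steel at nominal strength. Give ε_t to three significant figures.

ε_t ≈ 0.0149

a = A_s f_y/(0.85 f'_c b) = 72.43 mm.
β₁ = 0.839, so c = a/β₁ = 72.43/0.839 = 86.33 mm.
From the linear strain diagram with ε_cu = 0.003: ε_t = 0.003 (d − c)/c = 0.003 × (515 − 86.33)/86.33 = 0.0149.
Since ε_t ≥ 0.005, the section is tension-controlled.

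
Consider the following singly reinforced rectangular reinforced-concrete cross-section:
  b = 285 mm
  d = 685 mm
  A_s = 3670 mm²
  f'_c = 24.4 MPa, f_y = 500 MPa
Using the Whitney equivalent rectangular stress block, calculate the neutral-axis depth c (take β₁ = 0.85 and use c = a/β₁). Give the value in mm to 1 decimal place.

T = A_s f_y = 3670 × 500 = 1835000 N = 1835 kN.
Setting C = 0.85 f'_c a b equal to T: a = 1835000/(0.85 × 24.4 × 285) = 310.443 mm.
With β₁ = 0.85, c = a/β₁ = 310.443/0.85 = 365.2 mm.

c ≈ 365.2 mm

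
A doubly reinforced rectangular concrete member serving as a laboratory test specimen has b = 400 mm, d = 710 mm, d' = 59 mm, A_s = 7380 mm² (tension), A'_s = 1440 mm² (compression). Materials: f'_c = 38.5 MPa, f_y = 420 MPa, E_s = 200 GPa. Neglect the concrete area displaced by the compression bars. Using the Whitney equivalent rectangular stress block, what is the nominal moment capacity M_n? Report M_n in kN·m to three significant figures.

Assume both tension and compression steel yield.
Net tension couple steel: A_s − A'_s = 5940 mm².
a = (A_s − A'_s) f_y / (0.85 f'_c b) = 2494800/(0.85 × 38.5 × 400) = 190.59 mm.
c = a/β₁ = 190.59/0.775 = 245.92 mm; ε'_s = 0.003(c − d')/c = 0.0023 ≥ f_y/E_s = 0.0021, so compression steel does yield.
M_n = (A_s − A'_s) f_y (d − a/2) + A'_s f_y (d − d') = [2494800 × (710 − 95.295) + 604800 × (710 − 59)] × 10⁻⁶ = 1533.57 + 393.72 = 1927.29 kN·m.

M_n ≈ 1930 kN·m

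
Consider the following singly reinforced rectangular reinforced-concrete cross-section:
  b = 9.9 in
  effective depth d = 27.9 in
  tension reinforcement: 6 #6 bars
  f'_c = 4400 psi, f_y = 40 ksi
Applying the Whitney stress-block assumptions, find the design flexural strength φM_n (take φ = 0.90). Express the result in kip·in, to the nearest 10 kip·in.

φM_n ≈ 2520 kip·in

A_s = 6 × 0.44 = 2.64 in².
T = A_s f_y = 2.64 × 40 = 105.6 kips.
a = T/(0.85 f'_c b) = 105.6/(0.85 × 4.4 × 9.9) = 2.852 in.
M_n = T(d − a/2) = 105.6 × (27.9 − 1.426) = 2795.7 kip·in.
φM_n = 0.90 × 2795.7 = 2516.1 kip·in.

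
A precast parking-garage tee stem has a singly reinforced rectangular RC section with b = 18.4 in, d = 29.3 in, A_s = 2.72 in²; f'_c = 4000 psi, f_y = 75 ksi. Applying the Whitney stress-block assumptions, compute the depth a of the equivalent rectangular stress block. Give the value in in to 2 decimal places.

a ≈ 3.26 in

T = A_s f_y = 2.72 × 75 = 204 kips.
a = T/(0.85 f'_c b) = 204/(0.85 × 4 × 18.4) = 3.26 in.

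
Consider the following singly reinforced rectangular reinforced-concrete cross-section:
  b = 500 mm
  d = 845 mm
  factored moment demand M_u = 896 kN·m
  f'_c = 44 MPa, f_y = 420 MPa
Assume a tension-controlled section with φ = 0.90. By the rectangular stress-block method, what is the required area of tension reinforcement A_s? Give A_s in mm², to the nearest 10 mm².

M_n = M_u/φ = 896/0.90 = 995.556 kN·m.
With M_n = 0.85 f'_c a b (d − a/2), solve the quadratic for a:
a = d − √(d² − 2M_n/(0.85 f'_c b)) = 845 − √(845² − 2 × 995.556×10⁶/(0.85 × 44 × 500)) = 65.55 mm.
A_s = 0.85 f'_c a b / f_y = 0.85 × 44 × 65.55 × 500 / 420 = 2918.5 mm².

A_s ≈ 2920 mm²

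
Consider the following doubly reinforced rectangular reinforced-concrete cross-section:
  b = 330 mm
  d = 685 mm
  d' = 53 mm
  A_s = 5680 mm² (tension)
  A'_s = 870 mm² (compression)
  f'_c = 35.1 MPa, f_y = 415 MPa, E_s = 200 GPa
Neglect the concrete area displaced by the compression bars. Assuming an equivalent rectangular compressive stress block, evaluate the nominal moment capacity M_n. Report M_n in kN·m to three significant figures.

Assume both tension and compression steel yield.
Net tension couple steel: A_s − A'_s = 4810 mm².
a = (A_s − A'_s) f_y / (0.85 f'_c b) = 1996150/(0.85 × 35.1 × 330) = 202.75 mm.
c = a/β₁ = 202.75/0.799 = 253.75 mm; ε'_s = 0.003(c − d')/c = 0.0024 ≥ f_y/E_s = 0.0021, so compression steel does yield.
M_n = (A_s − A'_s) f_y (d − a/2) + A'_s f_y (d − d') = [1996150 × (685 − 101.375) + 361050 × (685 − 53)] × 10⁻⁶ = 1165.00 + 228.18 = 1393.18 kN·m.

M_n ≈ 1390 kN·m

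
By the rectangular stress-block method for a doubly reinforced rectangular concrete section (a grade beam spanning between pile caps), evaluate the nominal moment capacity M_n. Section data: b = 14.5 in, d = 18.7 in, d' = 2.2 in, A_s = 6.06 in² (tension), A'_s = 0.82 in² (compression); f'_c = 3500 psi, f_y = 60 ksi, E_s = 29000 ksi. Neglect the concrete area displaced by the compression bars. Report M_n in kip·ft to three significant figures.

M_n ≈ 462 kip·ft

Assume both steels yield.
a = (A_s − A'_s) f_y/(0.85 f'_c b) = (6.06 − 0.82) × 60/(0.85 × 3.5 × 14.5) = 7.288 in.
c = a/β₁ = 7.288/0.85 = 8.574 in; ε'_s = 0.003(c − d')/c = 0.0022 ≥ ε_y = 0.0021, so the compression steel yields.
M_n = (A_s − A'_s) f_y (d − a/2) + A'_s f_y (d − d') = 314.4 × (18.7 − 3.644) + 49.2 × (18.7 − 2.2) = 4733.6 + 811.8 = 5545.4 kip·in = 5545.4/12 = 462.12 kip·ft.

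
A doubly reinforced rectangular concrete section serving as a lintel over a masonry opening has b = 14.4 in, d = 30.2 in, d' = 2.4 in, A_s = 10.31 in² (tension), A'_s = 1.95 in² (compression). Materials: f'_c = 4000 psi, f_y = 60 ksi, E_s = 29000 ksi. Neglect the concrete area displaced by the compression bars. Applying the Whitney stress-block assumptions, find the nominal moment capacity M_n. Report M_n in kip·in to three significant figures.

M_n ≈ 15800 kip·in

Assume both steels yield.
a = (A_s − A'_s) f_y/(0.85 f'_c b) = (10.31 − 1.95) × 60/(0.85 × 4 × 14.4) = 10.245 in.
c = a/β₁ = 10.245/0.85 = 12.053 in; ε'_s = 0.003(c − d')/c = 0.0024 ≥ ε_y = 0.0021, so the compression steel yields.
M_n = (A_s − A'_s) f_y (d − a/2) + A'_s f_y (d − d') = 501.6 × (30.2 − 5.1225) + 117 × (30.2 − 2.4) = 12578.9 + 3252.6 = 15831.5 kip·in.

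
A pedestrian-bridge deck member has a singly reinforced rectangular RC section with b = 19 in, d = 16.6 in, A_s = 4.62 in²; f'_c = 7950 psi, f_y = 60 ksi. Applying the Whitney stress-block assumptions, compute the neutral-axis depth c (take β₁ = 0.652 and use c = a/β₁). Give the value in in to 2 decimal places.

T = A_s f_y = 4.62 × 60 = 277.2 kips.
a = T/(0.85 f'_c b) = 277.2/(0.85 × 7.95 × 19) = 2.1590 in.
With β₁ = 0.652, c = a/β₁ = 2.1590/0.652 = 3.31 in.

c ≈ 3.31 in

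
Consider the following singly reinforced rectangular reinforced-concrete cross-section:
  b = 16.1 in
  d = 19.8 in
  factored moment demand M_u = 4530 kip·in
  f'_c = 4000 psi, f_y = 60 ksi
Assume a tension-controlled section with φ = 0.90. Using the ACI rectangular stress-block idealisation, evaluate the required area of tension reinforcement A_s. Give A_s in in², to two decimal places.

M_n = M_u/φ = 4530/0.90 = 5033.33 kip·in.
From M_n = 0.85 f'_c a b (d − a/2):
a = d − √(d² − 2M_n/(0.85 f'_c b)) = 19.8 − √(19.8² − 2 × 5033.33/(0.85 × 4 × 16.1)) = 5.373 in.
A_s = 0.85 f'_c a b / f_y = 0.85 × 4 × 5.373 × 16.1 / 60 = 4.902 in².

A_s ≈ 4.90 in²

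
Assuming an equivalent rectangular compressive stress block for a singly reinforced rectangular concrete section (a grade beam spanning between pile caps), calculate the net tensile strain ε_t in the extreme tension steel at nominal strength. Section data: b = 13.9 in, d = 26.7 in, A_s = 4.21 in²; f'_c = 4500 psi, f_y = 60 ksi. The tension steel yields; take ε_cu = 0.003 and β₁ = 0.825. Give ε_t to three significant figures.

a = A_s f_y/(0.85 f'_c b) = 4.751 in.
β₁ = 0.825, so c = a/β₁ = 4.751/0.825 = 5.759 in.
From the linear strain diagram with ε_cu = 0.003: ε_t = 0.003 (d − c)/c = 0.003 × (26.7 − 5.759)/5.759 = 0.0109.
Since ε_t ≥ 0.005, the section is tension-controlled.

ε_t ≈ 0.0109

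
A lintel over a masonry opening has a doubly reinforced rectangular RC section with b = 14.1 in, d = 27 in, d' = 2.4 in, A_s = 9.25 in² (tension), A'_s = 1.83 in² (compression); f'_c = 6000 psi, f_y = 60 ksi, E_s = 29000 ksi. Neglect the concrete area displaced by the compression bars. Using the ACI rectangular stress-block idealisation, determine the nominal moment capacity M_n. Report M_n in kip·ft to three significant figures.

Assume both steels yield.
a = (A_s − A'_s) f_y/(0.85 f'_c b) = (9.25 − 1.83) × 60/(0.85 × 6 × 14.1) = 6.191 in.
c = a/β₁ = 6.191/0.75 = 8.255 in; ε'_s = 0.003(c − d')/c = 0.0021 ≥ ε_y = 0.0021, so the compression steel yields.
M_n = (A_s − A'_s) f_y (d − a/2) + A'_s f_y (d − d') = 445.2 × (27 − 3.0955) + 109.8 × (27 − 2.4) = 10642.3 + 2701.1 = 13343.4 kip·in = 13343.4/12 = 1111.95 kip·ft.

M_n ≈ 1110 kip·ft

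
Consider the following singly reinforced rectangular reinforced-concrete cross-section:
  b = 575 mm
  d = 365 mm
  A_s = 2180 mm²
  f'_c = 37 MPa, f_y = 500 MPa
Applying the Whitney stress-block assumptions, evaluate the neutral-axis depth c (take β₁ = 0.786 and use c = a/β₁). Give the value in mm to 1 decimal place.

c ≈ 76.7 mm

T = A_s f_y = 2180 × 500 = 1090000 N = 1090 kN.
Setting C = 0.85 f'_c a b equal to T: a = 1090000/(0.85 × 37 × 575) = 60.275 mm.
With β₁ = 0.786, c = a/β₁ = 60.275/0.786 = 76.7 mm.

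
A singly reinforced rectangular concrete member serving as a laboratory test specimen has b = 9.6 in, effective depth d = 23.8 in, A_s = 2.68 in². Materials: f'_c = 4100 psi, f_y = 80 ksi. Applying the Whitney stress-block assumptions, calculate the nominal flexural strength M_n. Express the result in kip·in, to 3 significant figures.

T = A_s f_y = 2.68 × 80 = 214.4 kips.
a = T/(0.85 f'_c b) = 214.4/(0.85 × 4.1 × 9.6) = 6.408 in.
M_n = T(d − a/2) = 214.4 × (23.8 − 3.204) = 4415.8 kip·in.

M_n ≈ 4420 kip·in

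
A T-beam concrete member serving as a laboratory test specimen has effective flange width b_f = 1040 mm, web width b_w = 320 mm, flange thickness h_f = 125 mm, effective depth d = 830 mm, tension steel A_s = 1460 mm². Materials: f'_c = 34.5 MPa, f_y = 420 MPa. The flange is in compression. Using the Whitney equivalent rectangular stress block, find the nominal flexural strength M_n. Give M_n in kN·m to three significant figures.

Tension: T = A_s f_y = 1460 × 420 = 613200 N.
Try a within the flange: a = T/(0.85 f'_c b_f) = 613200/(0.85 × 34.5 × 1040) = 20.11 mm.
Since a = 20.11 ≤ h_f = 125 mm, the stress block lies entirely in the flange; analyse as a rectangular beam of width b_f.
M_n = T(d − a/2) = 613200 × (830 − 10.055) = 502.79 × 10⁶ N·mm.
M_n = 502.79 kN·m.

M_n ≈ 503 kN·m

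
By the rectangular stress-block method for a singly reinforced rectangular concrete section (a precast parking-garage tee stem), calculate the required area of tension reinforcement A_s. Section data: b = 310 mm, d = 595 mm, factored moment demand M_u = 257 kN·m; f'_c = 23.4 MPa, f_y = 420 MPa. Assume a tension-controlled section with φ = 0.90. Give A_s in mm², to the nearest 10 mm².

M_n = M_u/φ = 257/0.90 = 285.556 kN·m.
With M_n = 0.85 f'_c a b (d − a/2), solve the quadratic for a:
a = d − √(d² − 2M_n/(0.85 f'_c b)) = 595 − √(595² − 2 × 285.556×10⁶/(0.85 × 23.4 × 310)) = 83.73 mm.
A_s = 0.85 f'_c a b / f_y = 0.85 × 23.4 × 83.73 × 310 / 420 = 1229.2 mm².

A_s ≈ 1230 mm²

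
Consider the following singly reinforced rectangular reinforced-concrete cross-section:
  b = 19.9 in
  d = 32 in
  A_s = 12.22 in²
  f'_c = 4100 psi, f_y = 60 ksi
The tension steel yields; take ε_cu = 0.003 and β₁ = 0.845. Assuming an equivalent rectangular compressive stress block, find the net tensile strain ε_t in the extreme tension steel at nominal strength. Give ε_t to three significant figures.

a = A_s f_y/(0.85 f'_c b) = 10.572 in.
β₁ = 0.845, so c = a/β₁ = 10.572/0.845 = 12.511 in.
From the linear strain diagram with ε_cu = 0.003: ε_t = 0.003 (d − c)/c = 0.003 × (32 − 12.511)/12.511 = 0.00467.
ε_t is between 0.004 and 0.005 — transition zone.

ε_t ≈ 0.00467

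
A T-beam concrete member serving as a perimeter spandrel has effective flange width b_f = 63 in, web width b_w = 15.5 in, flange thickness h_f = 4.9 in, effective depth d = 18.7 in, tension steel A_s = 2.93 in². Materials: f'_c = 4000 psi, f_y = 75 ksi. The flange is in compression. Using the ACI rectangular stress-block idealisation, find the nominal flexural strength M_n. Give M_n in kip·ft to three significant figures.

M_n ≈ 333 kip·ft

Tension: T = A_s f_y = 2.93 × 75 = 219.75 kips.
Try a within the flange: a = T/(0.85 f'_c b_f) = 219.75/(0.85 × 4 × 63) = 1.026 in.
Since a = 1.026 ≤ h_f = 4.9 in, the stress block lies entirely in the flange; analyse as a rectangular beam of width b_f.
M_n = T(d − a/2) = 219.75 × (18.7 − 0.513) = 3996.6 kip·in.
M_n = 3996.6/12 = 333.05 kip·ft.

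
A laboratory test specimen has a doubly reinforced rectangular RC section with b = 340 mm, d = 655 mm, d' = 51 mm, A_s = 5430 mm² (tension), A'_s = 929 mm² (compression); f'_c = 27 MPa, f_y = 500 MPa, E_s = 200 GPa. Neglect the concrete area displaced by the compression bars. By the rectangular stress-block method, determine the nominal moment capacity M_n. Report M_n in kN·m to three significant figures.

M_n ≈ 1430 kN·m

Assume both tension and compression steel yield.
Net tension couple steel: A_s − A'_s = 4501 mm².
a = (A_s − A'_s) f_y / (0.85 f'_c b) = 2250500/(0.85 × 27 × 340) = 288.41 mm.
c = a/β₁ = 288.41/0.85 = 339.31 mm; ε'_s = 0.003(c − d')/c = 0.0025 ≥ f_y/E_s = 0.0025, so compression steel does yield.
M_n = (A_s − A'_s) f_y (d − a/2) + A'_s f_y (d − d') = [2250500 × (655 − 144.205) + 464500 × (655 − 51)] × 10⁻⁶ = 1149.54 + 280.56 = 1430.10 kN·m.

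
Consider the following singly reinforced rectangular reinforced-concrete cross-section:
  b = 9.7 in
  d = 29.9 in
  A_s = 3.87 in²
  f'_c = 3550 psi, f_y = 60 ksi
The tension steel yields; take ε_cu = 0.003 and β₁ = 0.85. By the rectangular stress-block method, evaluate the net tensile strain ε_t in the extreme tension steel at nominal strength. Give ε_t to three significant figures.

a = A_s f_y/(0.85 f'_c b) = 7.933 in.
β₁ = 0.85, so c = a/β₁ = 7.933/0.85 = 9.333 in.
From the linear strain diagram with ε_cu = 0.003: ε_t = 0.003 (d − c)/c = 0.003 × (29.9 − 9.333)/9.333 = 0.00661.
Since ε_t ≥ 0.005, the section is tension-controlled.

ε_t ≈ 0.00661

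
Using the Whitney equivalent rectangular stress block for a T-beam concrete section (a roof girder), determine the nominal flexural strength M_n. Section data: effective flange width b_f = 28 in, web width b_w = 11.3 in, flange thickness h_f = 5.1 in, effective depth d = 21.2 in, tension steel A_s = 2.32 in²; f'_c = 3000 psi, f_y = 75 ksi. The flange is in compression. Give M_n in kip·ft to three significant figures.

Tension: T = A_s f_y = 2.32 × 75 = 174 kips.
Try a within the flange: a = T/(0.85 f'_c b_f) = 174/(0.85 × 3 × 28) = 2.437 in.
Since a = 2.437 ≤ h_f = 5.1 in, the stress block lies entirely in the flange; analyse as a rectangular beam of width b_f.
M_n = T(d − a/2) = 174 × (21.2 − 1.2185) = 3476.8 kip·in.
M_n = 3476.8/12 = 289.73 kip·ft.

M_n ≈ 290 kip·ft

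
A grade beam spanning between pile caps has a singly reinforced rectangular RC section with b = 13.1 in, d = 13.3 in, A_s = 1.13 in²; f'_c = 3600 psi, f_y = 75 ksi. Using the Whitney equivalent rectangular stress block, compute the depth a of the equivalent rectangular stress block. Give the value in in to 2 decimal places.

a ≈ 2.11 in

T = A_s f_y = 1.13 × 75 = 84.75 kips.
a = T/(0.85 f'_c b) = 84.75/(0.85 × 3.6 × 13.1) = 2.11 in.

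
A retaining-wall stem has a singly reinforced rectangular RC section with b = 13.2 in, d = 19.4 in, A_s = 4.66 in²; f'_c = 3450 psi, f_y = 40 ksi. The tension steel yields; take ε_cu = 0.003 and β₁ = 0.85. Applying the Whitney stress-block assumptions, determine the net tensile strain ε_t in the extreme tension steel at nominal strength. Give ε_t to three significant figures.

ε_t ≈ 0.00727

a = A_s f_y/(0.85 f'_c b) = 4.815 in.
β₁ = 0.85, so c = a/β₁ = 4.815/0.85 = 5.665 in.
From the linear strain diagram with ε_cu = 0.003: ε_t = 0.003 (d − c)/c = 0.003 × (19.4 − 5.665)/5.665 = 0.00727.
Since ε_t ≥ 0.005, the section is tension-controlled.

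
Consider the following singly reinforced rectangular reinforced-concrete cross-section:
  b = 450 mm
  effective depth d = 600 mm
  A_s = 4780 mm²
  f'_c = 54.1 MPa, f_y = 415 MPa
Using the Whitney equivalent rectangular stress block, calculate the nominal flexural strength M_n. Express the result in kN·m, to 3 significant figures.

M_n ≈ 1100 kN·m

T = A_s f_y = 4780 × 415 = 1983700 N = 1983.7 kN.
From C = T: a = T/(0.85 f'_c b) = 1983700/(0.85 × 54.1 × 450) = 95.86 mm.
M_n = T(d − a/2) = 1983.7 kN × (600 − 47.93) mm = 1095.14 kN·m.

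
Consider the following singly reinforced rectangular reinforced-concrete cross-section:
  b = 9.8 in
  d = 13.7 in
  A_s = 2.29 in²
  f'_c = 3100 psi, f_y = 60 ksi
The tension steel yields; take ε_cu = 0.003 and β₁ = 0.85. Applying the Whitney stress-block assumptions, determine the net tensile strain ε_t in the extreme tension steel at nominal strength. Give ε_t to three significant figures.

ε_t ≈ 0.00357

a = A_s f_y/(0.85 f'_c b) = 5.321 in.
β₁ = 0.85, so c = a/β₁ = 5.321/0.85 = 6.260 in.
From the linear strain diagram with ε_cu = 0.003: ε_t = 0.003 (d − c)/c = 0.003 × (13.7 − 6.260)/6.260 = 0.00357.
ε_t < 0.004 — the section is over-reinforced for flexure under ACI limits.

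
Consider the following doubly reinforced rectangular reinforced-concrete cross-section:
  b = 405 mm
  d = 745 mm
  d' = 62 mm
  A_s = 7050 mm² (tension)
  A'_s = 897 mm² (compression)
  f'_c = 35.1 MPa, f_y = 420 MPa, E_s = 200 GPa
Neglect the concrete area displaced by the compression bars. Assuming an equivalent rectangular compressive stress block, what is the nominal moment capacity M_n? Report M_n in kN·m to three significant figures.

M_n ≈ 1910 kN·m

Assume both tension and compression steel yield.
Net tension couple steel: A_s − A'_s = 6153 mm².
a = (A_s − A'_s) f_y / (0.85 f'_c b) = 2584260/(0.85 × 35.1 × 405) = 213.87 mm.
c = a/β₁ = 213.87/0.799 = 267.67 mm; ε'_s = 0.003(c − d')/c = 0.0023 ≥ f_y/E_s = 0.0021, so compression steel does yield.
M_n = (A_s − A'_s) f_y (d − a/2) + A'_s f_y (d − d') = [2584260 × (745 − 106.935) + 376740 × (745 − 62)] × 10⁻⁶ = 1648.93 + 257.31 = 1906.24 kN·m.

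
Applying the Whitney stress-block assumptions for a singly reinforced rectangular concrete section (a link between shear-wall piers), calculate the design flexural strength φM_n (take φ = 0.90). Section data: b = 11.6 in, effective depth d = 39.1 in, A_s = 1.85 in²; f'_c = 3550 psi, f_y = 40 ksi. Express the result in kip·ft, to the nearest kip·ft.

φM_n ≈ 211 kip·ft

T = A_s f_y = 1.85 × 40 = 74 kips.
a = T/(0.85 f'_c b) = 74/(0.85 × 3.55 × 11.6) = 2.114 in.
M_n = T(d − a/2) = 74 × (39.1 − 1.057) = 2815.2 kip·in = 2815.2/12 = 234.60 kip·ft.
φM_n = 0.90 × 234.60 = 211.14 kip·ft.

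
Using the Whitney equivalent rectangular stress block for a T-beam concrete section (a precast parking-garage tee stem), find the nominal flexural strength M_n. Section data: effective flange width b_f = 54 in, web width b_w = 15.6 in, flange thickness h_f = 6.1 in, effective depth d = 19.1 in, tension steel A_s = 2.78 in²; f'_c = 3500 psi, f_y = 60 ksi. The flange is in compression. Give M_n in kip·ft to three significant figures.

M_n ≈ 258 kip·ft

Tension: T = A_s f_y = 2.78 × 60 = 166.8 kips.
Try a within the flange: a = T/(0.85 f'_c b_f) = 166.8/(0.85 × 3.5 × 54) = 1.038 in.
Since a = 1.038 ≤ h_f = 6.1 in, the stress block lies entirely in the flange; analyse as a rectangular beam of width b_f.
M_n = T(d − a/2) = 166.8 × (19.1 − 0.519) = 3099.3 kip·in.
M_n = 3099.3/12 = 258.28 kip·ft.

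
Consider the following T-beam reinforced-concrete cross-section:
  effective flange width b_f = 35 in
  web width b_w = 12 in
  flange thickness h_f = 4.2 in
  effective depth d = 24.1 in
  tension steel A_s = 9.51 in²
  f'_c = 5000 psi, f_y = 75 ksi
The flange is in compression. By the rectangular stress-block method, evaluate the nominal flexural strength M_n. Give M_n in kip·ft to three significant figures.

Tension: T = A_s f_y = 9.51 × 75 = 713.25 kips.
Try a within the flange: a = T/(0.85 f'_c b_f) = 713.25/(0.85 × 5 × 35) = 4.795 in.
a = 4.795 > h_f = 4.2 in: the block extends into the web. Split into flange-overhang and web parts.
C_f = 0.85 f'_c (b_f − b_w) h_f = 0.85 × 5 × (35 − 12) × 4.2 = 410.6 kips.
Remaining web compression depth: a_w = (T − C_f)/(0.85 f'_c b_w) = (713.25 − 410.6)/(0.85 × 5 × 12) = 5.934 in.
M_n = C_f(d − h_f/2) + (T − C_f)(d − a_w/2) = 410.6 × (24.1 − 2.1) + 302.65 × (24.1 − 2.967) = 9033.2 + 6395.9 = 15429.1 kip·in.
M_n = 15429.1/12 = 1285.76 kip·ft.

M_n ≈ 1290 kip·ft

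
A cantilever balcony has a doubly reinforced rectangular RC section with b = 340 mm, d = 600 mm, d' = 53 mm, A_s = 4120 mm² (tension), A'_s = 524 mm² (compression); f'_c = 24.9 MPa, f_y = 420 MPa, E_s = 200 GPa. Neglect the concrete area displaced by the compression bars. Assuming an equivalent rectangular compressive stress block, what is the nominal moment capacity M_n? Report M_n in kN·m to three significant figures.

M_n ≈ 868 kN·m

Assume both tension and compression steel yield.
Net tension couple steel: A_s − A'_s = 3596 mm².
a = (A_s − A'_s) f_y / (0.85 f'_c b) = 1510320/(0.85 × 24.9 × 340) = 209.88 mm.
c = a/β₁ = 209.88/0.85 = 246.92 mm; ε'_s = 0.003(c − d')/c = 0.0024 ≥ f_y/E_s = 0.0021, so compression steel does yield.
M_n = (A_s − A'_s) f_y (d − a/2) + A'_s f_y (d − d') = [1510320 × (600 − 104.94) + 220080 × (600 − 53)] × 10⁻⁶ = 747.70 + 120.38 = 868.08 kN·m.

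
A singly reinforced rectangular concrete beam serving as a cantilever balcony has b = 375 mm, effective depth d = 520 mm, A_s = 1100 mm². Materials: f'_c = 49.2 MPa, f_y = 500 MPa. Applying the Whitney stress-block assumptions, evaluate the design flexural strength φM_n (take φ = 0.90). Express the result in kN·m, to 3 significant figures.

T = A_s f_y = 1100 × 500 = 550000 N = 550 kN.
From C = T: a = T/(0.85 f'_c b) = 550000/(0.85 × 49.2 × 375) = 35.07 mm.
M_n = T(d − a/2) = 550 kN × (520 − 17.535) mm = 276.36 kN·m.
φM_n = 0.90 × 276.36 = 248.72 kN·m.

φM_n ≈ 249 kN·m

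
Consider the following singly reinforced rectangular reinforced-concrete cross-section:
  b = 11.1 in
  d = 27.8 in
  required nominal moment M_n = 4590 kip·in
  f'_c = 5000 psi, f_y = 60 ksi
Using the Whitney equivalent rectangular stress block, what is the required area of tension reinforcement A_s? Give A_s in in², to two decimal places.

A_s ≈ 2.95 in²

From M_n = 0.85 f'_c a b (d − a/2):
a = d − √(d² − 2M_n/(0.85 f'_c b)) = 27.8 − √(27.8² − 2 × 4590/(0.85 × 5 × 11.1)) = 3.753 in.
A_s = 0.85 f'_c a b / f_y = 0.85 × 5 × 3.753 × 11.1 / 60 = 2.951 in².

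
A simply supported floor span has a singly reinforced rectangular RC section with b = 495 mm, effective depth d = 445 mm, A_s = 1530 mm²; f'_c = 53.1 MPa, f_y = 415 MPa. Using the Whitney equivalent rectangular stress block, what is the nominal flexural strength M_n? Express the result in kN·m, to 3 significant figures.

T = A_s f_y = 1530 × 415 = 634950 N = 634.95 kN.
From C = T: a = T/(0.85 f'_c b) = 634950/(0.85 × 53.1 × 495) = 28.42 mm.
M_n = T(d − a/2) = 634.95 kN × (445 − 14.21) mm = 273.53 kN·m.

M_n ≈ 274 kN·m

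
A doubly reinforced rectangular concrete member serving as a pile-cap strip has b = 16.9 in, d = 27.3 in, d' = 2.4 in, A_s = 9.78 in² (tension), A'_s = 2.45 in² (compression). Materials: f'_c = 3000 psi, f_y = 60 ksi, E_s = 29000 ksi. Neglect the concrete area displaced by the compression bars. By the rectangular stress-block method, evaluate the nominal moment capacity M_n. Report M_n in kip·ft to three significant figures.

Assume both steels yield.
a = (A_s − A'_s) f_y/(0.85 f'_c b) = (9.78 − 2.45) × 60/(0.85 × 3 × 16.9) = 10.205 in.
c = a/β₁ = 10.205/0.85 = 12.006 in; ε'_s = 0.003(c − d')/c = 0.0024 ≥ ε_y = 0.0021, so the compression steel yields.
M_n = (A_s − A'_s) f_y (d − a/2) + A'_s f_y (d − d') = 439.8 × (27.3 − 5.1025) + 147 × (27.3 − 2.4) = 9762.5 + 3660.3 = 13422.8 kip·in = 13422.8/12 = 1118.57 kip·ft.

M_n ≈ 1120 kip·ft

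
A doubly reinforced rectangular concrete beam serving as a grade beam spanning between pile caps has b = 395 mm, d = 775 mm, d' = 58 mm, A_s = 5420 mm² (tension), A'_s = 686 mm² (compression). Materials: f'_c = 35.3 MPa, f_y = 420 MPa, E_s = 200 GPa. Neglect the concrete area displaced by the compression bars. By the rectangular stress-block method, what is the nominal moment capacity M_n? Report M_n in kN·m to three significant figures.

Assume both tension and compression steel yield.
Net tension couple steel: A_s − A'_s = 4734 mm².
a = (A_s − A'_s) f_y / (0.85 f'_c b) = 1988280/(0.85 × 35.3 × 395) = 167.76 mm.
c = a/β₁ = 167.76/0.798 = 210.23 mm; ε'_s = 0.003(c − d')/c = 0.0022 ≥ f_y/E_s = 0.0021, so compression steel does yield.
M_n = (A_s − A'_s) f_y (d − a/2) + A'_s f_y (d − d') = [1988280 × (775 − 83.88) + 288120 × (775 − 58)] × 10⁻⁶ = 1374.14 + 206.58 = 1580.72 kN·m.

M_n ≈ 1580 kN·m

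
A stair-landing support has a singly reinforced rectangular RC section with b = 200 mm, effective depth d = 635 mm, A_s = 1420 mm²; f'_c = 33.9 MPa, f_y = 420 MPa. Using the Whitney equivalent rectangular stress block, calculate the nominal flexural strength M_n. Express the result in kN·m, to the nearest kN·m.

M_n ≈ 348 kN·m

T = A_s f_y = 1420 × 420 = 596400 N = 596.4 kN.
From C = T: a = T/(0.85 f'_c b) = 596400/(0.85 × 33.9 × 200) = 103.49 mm.
M_n = T(d − a/2) = 596.4 kN × (635 − 51.745) mm = 347.85 kN·m.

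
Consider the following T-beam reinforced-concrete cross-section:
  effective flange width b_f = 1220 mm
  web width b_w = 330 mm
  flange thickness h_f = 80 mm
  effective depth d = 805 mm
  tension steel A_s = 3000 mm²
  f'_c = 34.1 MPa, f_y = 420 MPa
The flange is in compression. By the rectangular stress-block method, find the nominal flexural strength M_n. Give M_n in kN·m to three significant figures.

M_n ≈ 992 kN·m

Tension: T = A_s f_y = 3000 × 420 = 1260000 N.
Try a within the flange: a = T/(0.85 f'_c b_f) = 1260000/(0.85 × 34.1 × 1220) = 35.63 mm.
Since a = 35.63 ≤ h_f = 80 mm, the stress block lies entirely in the flange; analyse as a rectangular beam of width b_f.
M_n = T(d − a/2) = 1260000 × (805 − 17.815) = 991.85 × 10⁶ N·mm.
M_n = 991.85 kN·m.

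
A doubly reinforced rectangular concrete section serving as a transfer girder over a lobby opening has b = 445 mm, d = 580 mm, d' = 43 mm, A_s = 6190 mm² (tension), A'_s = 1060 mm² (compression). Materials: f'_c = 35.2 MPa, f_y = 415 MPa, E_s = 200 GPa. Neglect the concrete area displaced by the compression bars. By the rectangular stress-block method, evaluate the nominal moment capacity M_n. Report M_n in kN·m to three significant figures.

M_n ≈ 1300 kN·m

Assume both tension and compression steel yield.
Net tension couple steel: A_s − A'_s = 5130 mm².
a = (A_s − A'_s) f_y / (0.85 f'_c b) = 2128950/(0.85 × 35.2 × 445) = 159.90 mm.
c = a/β₁ = 159.90/0.799 = 200.13 mm; ε'_s = 0.003(c − d')/c = 0.0024 ≥ f_y/E_s = 0.0021, so compression steel does yield.
M_n = (A_s − A'_s) f_y (d − a/2) + A'_s f_y (d − d') = [2128950 × (580 − 79.95) + 439900 × (580 − 43)] × 10⁻⁶ = 1064.58 + 236.23 = 1300.81 kN·m.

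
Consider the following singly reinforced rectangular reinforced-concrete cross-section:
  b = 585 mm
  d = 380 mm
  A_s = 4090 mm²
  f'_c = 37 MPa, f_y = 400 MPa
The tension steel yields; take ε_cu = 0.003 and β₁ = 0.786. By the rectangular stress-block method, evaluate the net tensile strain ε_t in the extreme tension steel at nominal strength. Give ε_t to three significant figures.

a = A_s f_y/(0.85 f'_c b) = 88.92 mm.
β₁ = 0.786, so c = a/β₁ = 88.92/0.786 = 113.13 mm.
From the linear strain diagram with ε_cu = 0.003: ε_t = 0.003 (d − c)/c = 0.003 × (380 − 113.13)/113.13 = 0.00708.
Since ε_t ≥ 0.005, the section is tension-controlled.

ε_t ≈ 0.00708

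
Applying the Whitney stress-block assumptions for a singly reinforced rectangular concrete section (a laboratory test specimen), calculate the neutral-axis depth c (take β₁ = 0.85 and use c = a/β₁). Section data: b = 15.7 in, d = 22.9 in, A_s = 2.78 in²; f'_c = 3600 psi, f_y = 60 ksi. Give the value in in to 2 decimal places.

c ≈ 4.08 in

T = A_s f_y = 2.78 × 60 = 166.8 kips.
a = T/(0.85 f'_c b) = 166.8/(0.85 × 3.6 × 15.7) = 3.4720 in.
With β₁ = 0.85, c = a/β₁ = 3.4720/0.85 = 4.08 in.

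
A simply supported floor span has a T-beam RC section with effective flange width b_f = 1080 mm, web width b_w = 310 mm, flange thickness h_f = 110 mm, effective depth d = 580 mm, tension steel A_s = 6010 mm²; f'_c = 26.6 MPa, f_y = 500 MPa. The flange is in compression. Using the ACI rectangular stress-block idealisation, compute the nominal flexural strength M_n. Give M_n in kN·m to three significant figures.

Tension: T = A_s f_y = 6010 × 500 = 3005000 N.
Try a within the flange: a = T/(0.85 f'_c b_f) = 3005000/(0.85 × 26.6 × 1080) = 123.06 mm.
a = 123.06 > h_f = 110 mm: the block extends into the web. Split into flange-overhang and web parts.
C_f = 0.85 f'_c (b_f − b_w) h_f = 0.85 × 26.6 × (1080 − 310) × 110 = 1915067 N.
Remaining web compression depth: a_w = (T − C_f)/(0.85 f'_c b_w) = (3005000 − 1915067)/(0.85 × 26.6 × 310) = 155.50 mm.
M_n = C_f(d − h_f/2) + (T − C_f)(d − a_w/2) = 1915067 × (580 − 55) + 1089933 × (580 − 77.75) = 1005.41 + 547.42 = 1552.83 × 10⁶ N·mm.
M_n = 1552.83 kN·m.

M_n ≈ 1550 kN·m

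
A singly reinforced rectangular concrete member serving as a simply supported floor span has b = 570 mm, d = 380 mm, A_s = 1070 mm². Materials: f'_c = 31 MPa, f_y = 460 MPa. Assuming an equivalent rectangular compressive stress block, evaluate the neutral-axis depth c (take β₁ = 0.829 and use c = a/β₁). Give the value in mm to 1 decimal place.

T = A_s f_y = 1070 × 460 = 492200 N = 492.2 kN.
Setting C = 0.85 f'_c a b equal to T: a = 492200/(0.85 × 31 × 570) = 32.771 mm.
With β₁ = 0.829, c = a/β₁ = 32.771/0.829 = 39.5 mm.

c ≈ 39.5 mm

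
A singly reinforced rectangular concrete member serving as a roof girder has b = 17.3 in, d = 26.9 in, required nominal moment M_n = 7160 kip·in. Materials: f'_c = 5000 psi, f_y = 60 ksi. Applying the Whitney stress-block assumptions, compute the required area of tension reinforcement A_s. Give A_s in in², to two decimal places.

From M_n = 0.85 f'_c a b (d − a/2):
a = d − √(d² − 2M_n/(0.85 f'_c b)) = 26.9 − √(26.9² − 2 × 7160/(0.85 × 5 × 17.3)) = 3.903 in.
A_s = 0.85 f'_c a b / f_y = 0.85 × 5 × 3.903 × 17.3 / 60 = 4.783 in².

A_s ≈ 4.78 in²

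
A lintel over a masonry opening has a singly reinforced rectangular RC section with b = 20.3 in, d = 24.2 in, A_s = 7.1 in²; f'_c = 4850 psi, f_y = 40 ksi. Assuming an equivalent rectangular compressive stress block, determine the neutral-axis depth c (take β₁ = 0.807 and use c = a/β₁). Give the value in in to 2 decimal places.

c ≈ 4.21 in

T = A_s f_y = 7.1 × 40 = 284 kips.
a = T/(0.85 f'_c b) = 284/(0.85 × 4.85 × 20.3) = 3.3936 in.
With β₁ = 0.807, c = a/β₁ = 3.3936/0.807 = 4.21 in.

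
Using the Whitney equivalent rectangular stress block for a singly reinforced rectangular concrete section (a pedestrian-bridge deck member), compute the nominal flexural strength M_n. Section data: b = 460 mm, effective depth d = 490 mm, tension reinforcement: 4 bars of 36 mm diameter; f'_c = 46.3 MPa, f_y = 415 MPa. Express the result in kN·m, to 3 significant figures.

M_n ≈ 749 kN·m

A_s = 4 × 1018 = 4072 mm².
T = A_s f_y = 4072 × 415 = 1689880 N = 1689.88 kN.
From C = T: a = T/(0.85 f'_c b) = 1689880/(0.85 × 46.3 × 460) = 93.35 mm.
M_n = T(d − a/2) = 1689.88 kN × (490 − 46.675) mm = 749.17 kN·m.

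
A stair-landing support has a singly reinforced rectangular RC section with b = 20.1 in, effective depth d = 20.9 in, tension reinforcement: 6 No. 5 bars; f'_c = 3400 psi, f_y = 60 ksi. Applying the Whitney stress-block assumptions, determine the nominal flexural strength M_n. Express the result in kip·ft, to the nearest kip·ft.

A_s = 6 × 0.31 = 1.86 in².
T = A_s f_y = 1.86 × 60 = 111.6 kips.
a = T/(0.85 f'_c b) = 111.6/(0.85 × 3.4 × 20.1) = 1.921 in.
M_n = T(d − a/2) = 111.6 × (20.9 − 0.9605) = 2225.2 kip·in = 2225.2/12 = 185.43 kip·ft.

M_n ≈ 185 kip·ft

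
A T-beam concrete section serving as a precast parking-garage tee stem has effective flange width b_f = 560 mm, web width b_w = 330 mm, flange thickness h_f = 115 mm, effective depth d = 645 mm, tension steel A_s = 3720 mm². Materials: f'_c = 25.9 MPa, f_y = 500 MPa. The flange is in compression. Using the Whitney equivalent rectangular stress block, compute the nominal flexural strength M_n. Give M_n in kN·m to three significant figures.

M_n ≈ 1050 kN·m

Tension: T = A_s f_y = 3720 × 500 = 1860000 N.
Try a within the flange: a = T/(0.85 f'_c b_f) = 1860000/(0.85 × 25.9 × 560) = 150.87 mm.
a = 150.87 > h_f = 115 mm: the block extends into the web. Split into flange-overhang and web parts.
C_f = 0.85 f'_c (b_f − b_w) h_f = 0.85 × 25.9 × (560 − 330) × 115 = 582297 N.
Remaining web compression depth: a_w = (T − C_f)/(0.85 f'_c b_w) = (1860000 − 582297)/(0.85 × 25.9 × 330) = 175.87 mm.
M_n = C_f(d − h_f/2) + (T − C_f)(d − a_w/2) = 582297 × (645 − 57.5) + 1277703 × (645 − 87.935) = 342.10 + 711.76 = 1053.86 × 10⁶ N·mm.
M_n = 1053.86 kN·m.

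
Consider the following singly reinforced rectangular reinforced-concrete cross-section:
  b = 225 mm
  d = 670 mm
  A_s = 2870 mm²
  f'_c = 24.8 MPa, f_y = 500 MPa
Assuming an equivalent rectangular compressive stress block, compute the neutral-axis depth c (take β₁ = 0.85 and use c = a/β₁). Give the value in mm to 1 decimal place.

c ≈ 355.9 mm

T = A_s f_y = 2870 × 500 = 1435000 N = 1435 kN.
Setting C = 0.85 f'_c a b equal to T: a = 1435000/(0.85 × 24.8 × 225) = 302.551 mm.
With β₁ = 0.85, c = a/β₁ = 302.551/0.85 = 355.9 mm.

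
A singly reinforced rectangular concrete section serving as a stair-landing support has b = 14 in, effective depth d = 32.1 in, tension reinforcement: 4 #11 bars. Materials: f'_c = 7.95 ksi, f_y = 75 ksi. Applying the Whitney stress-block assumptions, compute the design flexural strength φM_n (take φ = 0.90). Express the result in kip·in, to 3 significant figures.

A_s = 4 × 1.56 = 6.24 in².
T = A_s f_y = 6.24 × 75 = 468 kips.
a = T/(0.85 f'_c b) = 468/(0.85 × 7.95 × 14) = 4.947 in.
M_n = T(d − a/2) = 468 × (32.1 − 2.4735) = 13865.2 kip·in.
φM_n = 0.90 × 13865.2 = 12478.7 kip·in.

φM_n ≈ 12500 kip·in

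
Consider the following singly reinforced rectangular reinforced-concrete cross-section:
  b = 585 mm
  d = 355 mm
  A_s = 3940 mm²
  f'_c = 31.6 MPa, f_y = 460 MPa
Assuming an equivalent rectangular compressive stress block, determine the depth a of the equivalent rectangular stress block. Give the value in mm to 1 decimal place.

a ≈ 115.3 mm

T = A_s f_y = 3940 × 460 = 1812400 N = 1812.4 kN.
Setting C = 0.85 f'_c a b equal to T: a = 1812400/(0.85 × 31.6 × 585) = 115.3 mm.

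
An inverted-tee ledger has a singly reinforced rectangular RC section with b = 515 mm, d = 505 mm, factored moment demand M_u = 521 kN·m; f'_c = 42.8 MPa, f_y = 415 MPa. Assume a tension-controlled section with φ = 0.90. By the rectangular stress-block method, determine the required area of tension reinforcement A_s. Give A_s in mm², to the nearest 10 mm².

M_n = M_u/φ = 521/0.90 = 578.889 kN·m.
With M_n = 0.85 f'_c a b (d − a/2), solve the quadratic for a:
a = d − √(d² − 2M_n/(0.85 f'_c b)) = 505 − √(505² − 2 × 578.889×10⁶/(0.85 × 42.8 × 515)) = 65.42 mm.
A_s = 0.85 f'_c a b / f_y = 0.85 × 42.8 × 65.42 × 515 / 415 = 2953.5 mm².

A_s ≈ 2950 mm²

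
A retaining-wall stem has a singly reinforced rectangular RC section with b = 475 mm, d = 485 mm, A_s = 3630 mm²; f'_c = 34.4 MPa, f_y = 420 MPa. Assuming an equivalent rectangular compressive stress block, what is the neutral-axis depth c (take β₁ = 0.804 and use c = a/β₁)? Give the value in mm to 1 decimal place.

c ≈ 136.5 mm

T = A_s f_y = 3630 × 420 = 1524600 N = 1524.6 kN.
Setting C = 0.85 f'_c a b equal to T: a = 1524600/(0.85 × 34.4 × 475) = 109.770 mm.
With β₁ = 0.804, c = a/β₁ = 109.770/0.804 = 136.5 mm.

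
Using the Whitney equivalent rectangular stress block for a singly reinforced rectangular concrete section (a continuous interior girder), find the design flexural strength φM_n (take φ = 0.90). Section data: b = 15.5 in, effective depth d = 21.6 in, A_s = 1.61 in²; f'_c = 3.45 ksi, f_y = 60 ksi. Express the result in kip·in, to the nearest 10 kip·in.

φM_n ≈ 1790 kip·in

T = A_s f_y = 1.61 × 60 = 96.6 kips.
a = T/(0.85 f'_c b) = 96.6/(0.85 × 3.45 × 15.5) = 2.125 in.
M_n = T(d − a/2) = 96.6 × (21.6 − 1.0625) = 1983.9 kip·in.
φM_n = 0.90 × 1983.9 = 1785.5 kip·in.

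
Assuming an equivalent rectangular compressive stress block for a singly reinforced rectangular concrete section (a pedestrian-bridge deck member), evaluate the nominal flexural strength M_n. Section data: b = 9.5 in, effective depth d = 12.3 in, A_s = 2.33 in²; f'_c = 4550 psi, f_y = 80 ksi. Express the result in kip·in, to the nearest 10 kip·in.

T = A_s f_y = 2.33 × 80 = 186.4 kips.
a = T/(0.85 f'_c b) = 186.4/(0.85 × 4.55 × 9.5) = 5.073 in.
M_n = T(d − a/2) = 186.4 × (12.3 − 2.5365) = 1819.9 kip·in.

M_n ≈ 1820 kip·in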